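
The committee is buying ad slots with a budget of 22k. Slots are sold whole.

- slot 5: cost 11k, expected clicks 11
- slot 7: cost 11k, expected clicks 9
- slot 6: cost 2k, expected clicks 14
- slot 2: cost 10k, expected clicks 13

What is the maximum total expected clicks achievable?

27

slot 5 + slot 2: cost 11 + 10 = 21 ≤ 22, expected clicks 11 + 13 = 24.
slot 6 + slot 2: cost 2 + 10 = 12 ≤ 22, expected clicks 14 + 13 = 27.
slot 5 + slot 6: cost 11 + 2 = 13 ≤ 22, expected clicks 11 + 14 = 25.
Best is slot 6 and slot 2 with total expected clicks 27.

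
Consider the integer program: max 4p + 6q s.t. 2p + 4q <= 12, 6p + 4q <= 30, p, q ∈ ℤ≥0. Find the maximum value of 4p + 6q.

22

(p,q)=(4,1) is feasible, giving 22.
(p,q)=(5,0) is feasible, giving 20.
No feasible integer point exceeds 22.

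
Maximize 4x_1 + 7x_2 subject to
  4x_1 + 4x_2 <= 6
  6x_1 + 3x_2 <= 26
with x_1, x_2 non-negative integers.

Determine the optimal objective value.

7

Relaxing integrality, the LP optimum is 10.50 at (x_1,x_2) = (0, 1.5), which is not an integer point.
(x_1,x_2)=(0,1) is feasible, giving 7.
(x_1,x_2)=(1,0) is feasible, giving 4.
(x_1,x_2)=(0,0) is feasible, giving 0.
No feasible integer point exceeds 7.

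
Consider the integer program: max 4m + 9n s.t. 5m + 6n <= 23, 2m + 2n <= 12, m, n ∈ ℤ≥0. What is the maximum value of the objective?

Relaxing integrality, the LP optimum is 34.50 at (m,n) = (0, 3.83), which is not an integer point.
(m,n)=(1,3): 5·1+6·3=23≤23, 2·1+2·3=8≤12, objective 31.
(m,n)=(0,3): 5·0+6·3=18≤23, 2·0+2·3=6≤12, objective 27.
Maximum is 31 at (m,n)=(1,3).

31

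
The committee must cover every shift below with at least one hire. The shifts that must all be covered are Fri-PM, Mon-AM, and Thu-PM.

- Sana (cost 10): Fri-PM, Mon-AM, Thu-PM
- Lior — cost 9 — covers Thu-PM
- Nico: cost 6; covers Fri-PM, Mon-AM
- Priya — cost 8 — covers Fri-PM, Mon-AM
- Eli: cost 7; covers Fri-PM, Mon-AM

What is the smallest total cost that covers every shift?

10

The greedy cost-per-new-shift heuristic would pick Nico and Lior for 15, but a cheaper cover exists.
Sana alone covers Fri-PM, Mon-AM, Thu-PM — every shift.
Total cost: 10.
No cover costs less than 10.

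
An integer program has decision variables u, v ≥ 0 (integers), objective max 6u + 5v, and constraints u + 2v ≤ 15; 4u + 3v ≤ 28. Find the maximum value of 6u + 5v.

(u,v)=(4,4): 1·4+2·4=12≤15, 4·4+3·4=28≤28, objective 44.
(u,v)=(3,5): 1·3+2·5=13≤15, 4·3+3·5=27≤28, objective 43.
(u,v)=(2,6): 1·2+2·6=14≤15, 4·2+3·6=26≤28, objective 42.
(u,v)=(1,7): 1·1+2·7=15≤15, 4·1+3·7=25≤28, objective 41.
No feasible integer point exceeds 44.

44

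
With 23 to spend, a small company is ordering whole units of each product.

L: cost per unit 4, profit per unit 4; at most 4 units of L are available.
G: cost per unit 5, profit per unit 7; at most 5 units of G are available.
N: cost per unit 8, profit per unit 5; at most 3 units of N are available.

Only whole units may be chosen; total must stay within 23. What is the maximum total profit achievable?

29

Take 2×L and 3×G: cost 23 ≤ 23, profit 2·4 + 3·7 = 29.
No other integer combination yields more.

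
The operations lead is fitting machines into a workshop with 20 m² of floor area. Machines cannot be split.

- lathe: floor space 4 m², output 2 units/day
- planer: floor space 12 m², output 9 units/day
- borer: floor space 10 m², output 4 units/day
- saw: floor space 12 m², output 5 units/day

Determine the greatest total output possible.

11

Treat it as a binary knapsack problem.
Take lathe and planer: floor space 4 + 12 = 16 ≤ 20, output 2 + 9 = 11.
No other feasible combination does better.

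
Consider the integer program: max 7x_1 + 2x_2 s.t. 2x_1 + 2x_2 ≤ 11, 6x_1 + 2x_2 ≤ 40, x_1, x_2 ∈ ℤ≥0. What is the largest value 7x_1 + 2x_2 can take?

The continuous relaxation peaks at (5.5, 0) with value 38.50; rounding to a feasible lattice point costs some objective.
(x_1,x_2)=(5,0) is feasible, giving 35.
(x_1,x_2)=(4,1) is feasible, giving 30.
(x_1,x_2)=(4,0) is feasible, giving 28.
The best lattice point is (5,0), giving 35.

35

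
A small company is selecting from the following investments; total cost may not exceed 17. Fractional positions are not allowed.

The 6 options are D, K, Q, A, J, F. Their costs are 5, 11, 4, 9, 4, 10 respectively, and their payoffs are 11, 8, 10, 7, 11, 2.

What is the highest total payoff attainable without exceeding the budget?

32

D + Q + J: cost 5 + 4 + 4 = 13 ≤ 17, payoff 11 + 10 + 11 = 32.
D + J: cost 5 + 4 = 9 ≤ 17, payoff 11 + 11 = 22.
Q + A + J: cost 4 + 9 + 4 = 17 ≤ 17, payoff 10 + 7 + 11 = 28.
Best is D, Q, and J with total payoff 32.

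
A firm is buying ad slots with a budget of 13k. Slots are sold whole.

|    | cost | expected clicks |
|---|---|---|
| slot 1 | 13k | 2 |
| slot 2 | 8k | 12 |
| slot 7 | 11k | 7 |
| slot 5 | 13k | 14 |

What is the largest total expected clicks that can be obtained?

slot 2: cost 8 ≤ 13, expected clicks 12.
slot 5: cost 13 ≤ 13, expected clicks 14.
Best is slot 5 with total expected clicks 14.

14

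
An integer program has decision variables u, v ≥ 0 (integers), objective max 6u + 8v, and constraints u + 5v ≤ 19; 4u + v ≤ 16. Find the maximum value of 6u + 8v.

42

Relaxing integrality, the LP optimum is 44.53 at (u,v) = (3.21, 3.16), which is not an integer point.
(u,v)=(3,3) is feasible, giving 42.
(u,v)=(2,3) is feasible, giving 36.
(u,v)=(3,2) is feasible, giving 34.
No feasible integer point exceeds 42.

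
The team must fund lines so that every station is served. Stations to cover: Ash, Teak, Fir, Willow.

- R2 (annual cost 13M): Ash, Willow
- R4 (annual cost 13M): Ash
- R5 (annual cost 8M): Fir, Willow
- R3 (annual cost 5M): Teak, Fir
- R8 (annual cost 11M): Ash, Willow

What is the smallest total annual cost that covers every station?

16

Choose R3 and R8: together they cover Ash, Teak, Fir, Willow — every station.
Total annual cost: 5 + 11 = 16.
No cover costs less than 16.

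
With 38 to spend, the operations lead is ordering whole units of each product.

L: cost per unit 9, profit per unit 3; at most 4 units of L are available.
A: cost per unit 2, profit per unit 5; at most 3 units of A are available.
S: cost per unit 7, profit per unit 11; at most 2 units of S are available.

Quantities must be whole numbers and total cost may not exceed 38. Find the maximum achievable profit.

43

This is a bounded integer knapsack.
A has the best ratio (5/2); taking only A gives at most 3×5 = 15 (stopped by the supply cap of 3).
Mixing does better — 2×L, 3×A, and 2×S: cost 38 ≤ 38, profit 2·3 + 3·5 + 2·11 = 43.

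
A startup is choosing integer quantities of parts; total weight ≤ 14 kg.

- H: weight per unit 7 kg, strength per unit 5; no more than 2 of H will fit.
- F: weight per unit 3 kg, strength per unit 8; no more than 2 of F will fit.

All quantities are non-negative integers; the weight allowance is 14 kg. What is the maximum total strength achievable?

21

F has the best ratio (8/3); taking only F gives at most 2×8 = 16 (stopped by the supply cap of 2).
Mixing does better — 1×H and 2×F: weight 13 ≤ 14, strength 1·5 + 2·8 = 21.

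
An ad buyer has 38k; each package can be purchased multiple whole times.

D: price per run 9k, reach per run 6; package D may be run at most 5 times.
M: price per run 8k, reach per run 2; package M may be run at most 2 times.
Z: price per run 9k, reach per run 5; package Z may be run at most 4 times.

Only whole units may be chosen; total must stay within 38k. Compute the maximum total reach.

D has the best ratio (6/9); taking only D gives at most 4×6 = 24 (stopped by the price limit).
Optimal: 4×D: price 36 ≤ 38, reach 4·6 = 24.

24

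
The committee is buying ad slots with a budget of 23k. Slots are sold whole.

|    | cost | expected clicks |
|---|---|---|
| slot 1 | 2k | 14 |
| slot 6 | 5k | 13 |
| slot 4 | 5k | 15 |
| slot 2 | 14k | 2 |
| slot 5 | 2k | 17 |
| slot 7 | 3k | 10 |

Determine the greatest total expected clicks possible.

69

This is an integer program with binary decision variables.
Allowing fractional choices, the relaxed optimum would be about 69.9, but ad slots are indivisible.
slot 1 + slot 4 + slot 5 + slot 7: cost 2 + 5 + 2 + 3 = 12 ≤ 23, expected clicks 14 + 15 + 17 + 10 = 56.
slot 1 + slot 6 + slot 4 + slot 5 + slot 7: cost 2 + 5 + 5 + 2 + 3 = 17 ≤ 23, expected clicks 14 + 13 + 15 + 17 + 10 = 69.
slot 1 + slot 6 + slot 4 + slot 5: cost 2 + 5 + 5 + 2 = 14 ≤ 23, expected clicks 14 + 13 + 15 + 17 = 59.
Best is slot 1, slot 6, slot 4, slot 5, and slot 7 with total expected clicks 69.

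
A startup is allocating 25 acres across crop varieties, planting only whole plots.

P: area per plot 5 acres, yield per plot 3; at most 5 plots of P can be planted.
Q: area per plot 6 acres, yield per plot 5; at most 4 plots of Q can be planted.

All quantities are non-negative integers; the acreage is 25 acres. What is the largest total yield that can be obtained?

20

4×Q: area 24 ≤ 25, yield 4·5 = 20.
1×P and 3×Q: area 23 ≤ 25, yield 1·3 + 3·5 = 18.
Best is 20.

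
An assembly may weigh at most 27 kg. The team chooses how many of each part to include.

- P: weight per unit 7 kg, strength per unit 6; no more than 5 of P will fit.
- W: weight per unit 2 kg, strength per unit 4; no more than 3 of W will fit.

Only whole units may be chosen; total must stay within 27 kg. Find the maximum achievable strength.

30

W has the best ratio (4/2); taking only W gives at most 3×4 = 12 (stopped by the supply cap of 3).
Mixing does better — 3×P and 3×W: weight 27 ≤ 27, strength 3·6 + 3·4 = 30.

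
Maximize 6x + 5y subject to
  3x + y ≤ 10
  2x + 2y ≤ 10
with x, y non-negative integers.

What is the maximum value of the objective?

(x,y)=(2,3) is feasible, giving 27.
(x,y)=(1,4) is feasible, giving 26.
The best lattice point is (2,3), giving 27.

27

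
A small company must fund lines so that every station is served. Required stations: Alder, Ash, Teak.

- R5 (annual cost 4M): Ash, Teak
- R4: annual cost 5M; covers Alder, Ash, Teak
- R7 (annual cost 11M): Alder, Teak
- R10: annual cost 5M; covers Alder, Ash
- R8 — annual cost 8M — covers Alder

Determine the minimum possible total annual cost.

This is an integer covering problem.
R4 alone covers Alder, Ash, Teak — every station.
Total annual cost: 5.
No cover costs less than 5.

5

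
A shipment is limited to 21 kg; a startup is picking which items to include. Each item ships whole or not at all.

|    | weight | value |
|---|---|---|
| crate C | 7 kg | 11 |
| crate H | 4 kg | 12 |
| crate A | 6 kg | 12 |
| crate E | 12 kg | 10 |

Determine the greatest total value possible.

35

crate C + crate H: weight 7 + 4 = 11 ≤ 21, value 11 + 12 = 23.
crate C + crate H + crate A: weight 7 + 4 + 6 = 17 ≤ 21, value 11 + 12 + 12 = 35.
crate H + crate A: weight 4 + 6 = 10 ≤ 21, value 12 + 12 = 24.
Best is crate C, crate H, and crate A with total value 35.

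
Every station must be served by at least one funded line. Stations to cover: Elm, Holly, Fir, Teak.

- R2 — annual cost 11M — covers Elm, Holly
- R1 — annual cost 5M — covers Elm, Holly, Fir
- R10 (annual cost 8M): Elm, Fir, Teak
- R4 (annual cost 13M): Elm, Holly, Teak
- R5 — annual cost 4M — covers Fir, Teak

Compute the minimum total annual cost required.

9

Choose R1 and R5: together they cover Elm, Holly, Fir, Teak — every station.
Total annual cost: 5 + 4 = 9.
No cover costs less than 9.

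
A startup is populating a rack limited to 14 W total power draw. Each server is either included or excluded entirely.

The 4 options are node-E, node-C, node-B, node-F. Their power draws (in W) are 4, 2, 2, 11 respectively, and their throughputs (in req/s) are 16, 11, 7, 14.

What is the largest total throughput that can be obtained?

Allowing fractional choices, the relaxed optimum would be about 41.6, but servers are indivisible.
node-E + node-C + node-B: power draw 4 + 2 + 2 = 8 ≤ 14, throughput 16 + 11 + 7 = 34.
node-E + node-C: power draw 4 + 2 = 6 ≤ 14, throughput 16 + 11 = 27.
node-C + node-F: power draw 2 + 11 = 13 ≤ 14, throughput 11 + 14 = 25.
Best is node-E, node-C, and node-B with total throughput 34.

34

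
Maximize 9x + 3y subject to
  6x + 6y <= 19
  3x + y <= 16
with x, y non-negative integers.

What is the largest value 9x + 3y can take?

Relaxing integrality, the LP optimum is 28.50 at (x,y) = (3.17, 0), which is not an integer point.
(x,y)=(3,0): 6·3+6·0=18≤19, 3·3+1·0=9≤16, objective 27.
(x,y)=(2,1): 6·2+6·1=18≤19, 3·2+1·1=7≤16, objective 21.
The best lattice point is (3,0), giving 27.

27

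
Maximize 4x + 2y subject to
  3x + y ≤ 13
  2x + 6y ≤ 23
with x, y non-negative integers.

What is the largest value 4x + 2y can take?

(x,y)=(4,1): 3·4+1·1=13≤13, 2·4+6·1=14≤23, objective 18.
(x,y)=(4,0): 3·4+1·0=12≤13, 2·4+6·0=8≤23, objective 16.
(x,y)=(3,2): 3·3+1·2=11≤13, 2·3+6·2=18≤23, objective 16.
No feasible integer point exceeds 18.

18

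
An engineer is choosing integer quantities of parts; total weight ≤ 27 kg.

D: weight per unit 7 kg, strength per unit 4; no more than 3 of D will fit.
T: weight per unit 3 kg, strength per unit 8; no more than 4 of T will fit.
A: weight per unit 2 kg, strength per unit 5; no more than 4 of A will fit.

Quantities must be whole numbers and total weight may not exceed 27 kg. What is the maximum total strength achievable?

This is a bounded integer knapsack.
T has the best ratio (8/3); taking only T gives at most 4×8 = 32 (stopped by the supply cap of 4).
Mixing does better — 1×D, 4×T, and 4×A: weight 27 ≤ 27, strength 1·4 + 4·8 + 4·5 = 56.

56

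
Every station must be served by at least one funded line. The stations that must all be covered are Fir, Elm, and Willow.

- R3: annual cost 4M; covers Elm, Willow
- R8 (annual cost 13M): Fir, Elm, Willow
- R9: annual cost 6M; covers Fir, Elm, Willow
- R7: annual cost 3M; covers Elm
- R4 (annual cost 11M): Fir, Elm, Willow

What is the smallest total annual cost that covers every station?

6

The greedy cost-per-new-station heuristic would pick R3 and R9 for 10, but a cheaper cover exists.
R9 alone covers Fir, Elm, Willow — every station.
Total annual cost: 6.
No cover costs less than 6.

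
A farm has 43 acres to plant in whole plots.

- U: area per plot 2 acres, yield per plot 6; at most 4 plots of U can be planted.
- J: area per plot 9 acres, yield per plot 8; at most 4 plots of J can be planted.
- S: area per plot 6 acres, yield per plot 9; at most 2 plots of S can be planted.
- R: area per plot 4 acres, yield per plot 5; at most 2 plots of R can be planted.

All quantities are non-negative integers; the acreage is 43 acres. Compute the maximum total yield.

U has the best ratio (6/2); taking only U gives at most 4×6 = 24 (stopped by the supply cap of 4).
Mixing does better — 4×U, 2×J, 2×S, and 1×R: area 42 ≤ 43, yield 4·6 + 2·8 + 2·9 + 1·5 = 63.

63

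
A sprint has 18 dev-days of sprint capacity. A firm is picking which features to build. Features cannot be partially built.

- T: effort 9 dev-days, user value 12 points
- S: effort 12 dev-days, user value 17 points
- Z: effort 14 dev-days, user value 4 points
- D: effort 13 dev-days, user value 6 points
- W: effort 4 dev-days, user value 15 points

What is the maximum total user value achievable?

32

Allowing fractional choices, the relaxed optimum would be about 34.7, but features are indivisible.
S + W: effort 12 + 4 = 16 ≤ 18, user value 17 + 15 = 32.
T + W: effort 9 + 4 = 13 ≤ 18, user value 12 + 15 = 27.
Best is S and W with total user value 32.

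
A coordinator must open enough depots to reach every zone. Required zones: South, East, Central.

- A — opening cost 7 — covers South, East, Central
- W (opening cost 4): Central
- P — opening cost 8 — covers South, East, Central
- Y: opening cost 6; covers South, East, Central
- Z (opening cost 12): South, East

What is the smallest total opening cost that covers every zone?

Y alone covers South, East, Central — every zone.
Total opening cost: 6.
No cover costs less than 6.

6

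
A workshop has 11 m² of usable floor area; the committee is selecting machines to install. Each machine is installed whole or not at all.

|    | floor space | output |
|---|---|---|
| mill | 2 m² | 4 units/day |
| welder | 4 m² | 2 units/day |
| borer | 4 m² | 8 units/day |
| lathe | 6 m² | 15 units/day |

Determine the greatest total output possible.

23

This is a 0-1 knapsack instance.
Allowing fractional choices, the relaxed optimum would be about 25.0, but machines are indivisible.
mill + lathe: floor space 2 + 6 = 8 ≤ 11, output 4 + 15 = 19.
borer + lathe: floor space 4 + 6 = 10 ≤ 11, output 8 + 15 = 23.
Best is borer and lathe with total output 23.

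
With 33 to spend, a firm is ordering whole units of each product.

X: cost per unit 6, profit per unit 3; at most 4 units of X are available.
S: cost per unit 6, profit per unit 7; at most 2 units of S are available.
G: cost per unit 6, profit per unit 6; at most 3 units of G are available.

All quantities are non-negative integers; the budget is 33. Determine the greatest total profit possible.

1×X, 2×S, and 2×G: cost 30 ≤ 33, profit 1·3 + 2·7 + 2·6 = 29.
2×S and 3×G: cost 30 ≤ 33, profit 2·7 + 3·6 = 32.
Best is 32.

32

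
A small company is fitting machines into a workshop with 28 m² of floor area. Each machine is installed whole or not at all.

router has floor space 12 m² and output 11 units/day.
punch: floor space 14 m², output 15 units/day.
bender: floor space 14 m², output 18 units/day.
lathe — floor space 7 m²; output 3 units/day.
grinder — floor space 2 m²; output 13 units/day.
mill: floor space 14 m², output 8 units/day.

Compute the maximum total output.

Allowing fractional choices, the relaxed optimum would be about 43.9, but machines are indivisible.
router + punch + grinder: floor space 12 + 14 + 2 = 28 ≤ 28, output 11 + 15 + 13 = 39.
bender + lathe + grinder: floor space 14 + 7 + 2 = 23 ≤ 28, output 18 + 3 + 13 = 34.
router + bender + grinder: floor space 12 + 14 + 2 = 28 ≤ 28, output 11 + 18 + 13 = 42.
Best is router, bender, and grinder with total output 42.

42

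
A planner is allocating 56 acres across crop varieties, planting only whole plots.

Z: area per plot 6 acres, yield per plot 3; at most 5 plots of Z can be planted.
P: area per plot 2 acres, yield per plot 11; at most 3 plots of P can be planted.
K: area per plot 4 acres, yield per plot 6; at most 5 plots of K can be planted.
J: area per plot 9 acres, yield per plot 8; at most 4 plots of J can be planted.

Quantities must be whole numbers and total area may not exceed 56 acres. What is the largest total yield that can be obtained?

P has the best ratio (11/2); taking only P gives at most 3×11 = 33 (stopped by the supply cap of 3).
Mixing does better — 3×P, 5×K, and 3×J: area 53 ≤ 56, yield 3·11 + 5·6 + 3·8 = 87.

87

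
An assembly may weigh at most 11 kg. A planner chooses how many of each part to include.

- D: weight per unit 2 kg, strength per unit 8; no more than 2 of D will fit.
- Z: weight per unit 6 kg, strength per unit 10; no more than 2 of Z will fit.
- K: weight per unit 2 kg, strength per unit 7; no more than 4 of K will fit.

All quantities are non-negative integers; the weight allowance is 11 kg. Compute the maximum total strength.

37

Take 2×D and 3×K: weight 10 ≤ 11, strength 2·8 + 3·7 = 37.
D has the best ratio (8/2) and is taken to its limit of 2; remaining capacity is filled optimally with the others.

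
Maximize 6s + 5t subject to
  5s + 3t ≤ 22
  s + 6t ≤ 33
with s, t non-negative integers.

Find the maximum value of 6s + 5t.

(s,t)=(2,4) is feasible, giving 32.
(s,t)=(1,5) is feasible, giving 31.
(s,t)=(2,3) is feasible, giving 27.
(s,t)=(1,4) is feasible, giving 26.
Maximum is 32 at (s,t)=(2,4).

32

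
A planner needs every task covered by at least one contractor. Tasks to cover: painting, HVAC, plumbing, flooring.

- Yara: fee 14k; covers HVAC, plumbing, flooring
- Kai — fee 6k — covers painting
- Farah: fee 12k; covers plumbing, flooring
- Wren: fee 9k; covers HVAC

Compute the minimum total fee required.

This is a weighted set-cover instance.
Choose Yara and Kai: together they cover painting, HVAC, plumbing, flooring — every task.
Total fee: 14 + 6 = 20.
No cover costs less than 20.

20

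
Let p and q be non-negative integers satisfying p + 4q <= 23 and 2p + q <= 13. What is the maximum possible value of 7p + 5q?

The continuous relaxation peaks at (4.14, 4.71) with value 52.57; rounding to a feasible lattice point costs some objective.
(p,q)=(5,3): 1·5+4·3=17≤23, 2·5+1·3=13≤13, objective 50.
(p,q)=(4,4): 1·4+4·4=20≤23, 2·4+1·4=12≤13, objective 48.
Maximum is 50 at (p,q)=(5,3).

50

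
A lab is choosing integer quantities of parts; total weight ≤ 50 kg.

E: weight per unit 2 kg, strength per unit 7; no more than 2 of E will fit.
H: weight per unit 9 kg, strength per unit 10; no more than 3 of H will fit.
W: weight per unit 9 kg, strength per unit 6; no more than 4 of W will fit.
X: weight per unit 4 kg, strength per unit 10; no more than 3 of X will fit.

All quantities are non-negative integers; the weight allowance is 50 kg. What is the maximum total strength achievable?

1×E, 3×H, 1×W, and 3×X: weight 50 ≤ 50, strength 1·7 + 3·10 + 1·6 + 3·10 = 73.
2×E, 3×H, and 3×X: weight 43 ≤ 50, strength 2·7 + 3·10 + 3·10 = 74.
Best is 74.

74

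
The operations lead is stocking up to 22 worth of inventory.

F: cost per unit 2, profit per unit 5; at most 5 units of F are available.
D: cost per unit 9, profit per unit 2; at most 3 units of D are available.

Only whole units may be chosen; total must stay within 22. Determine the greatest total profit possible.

5×F and 1×D: cost 19 ≤ 22, profit 5·5 + 1·2 = 27.
5×F: cost 10 ≤ 22, profit 5·5 = 25.
Best is 27.

27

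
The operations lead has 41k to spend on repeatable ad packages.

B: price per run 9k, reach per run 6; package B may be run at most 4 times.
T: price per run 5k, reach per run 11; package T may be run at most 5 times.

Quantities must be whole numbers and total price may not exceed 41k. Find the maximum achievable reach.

61

This is a bounded integer knapsack.
1×B and 5×T: price 34 ≤ 41, reach 1·6 + 5·11 = 61.
2×B and 4×T: price 38 ≤ 41, reach 2·6 + 4·11 = 56.
Best is 61.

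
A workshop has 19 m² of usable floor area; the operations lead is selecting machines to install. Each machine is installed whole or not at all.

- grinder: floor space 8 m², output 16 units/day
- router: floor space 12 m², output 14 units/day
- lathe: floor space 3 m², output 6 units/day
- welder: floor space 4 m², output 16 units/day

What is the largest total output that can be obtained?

38

Allowing fractional choices, the relaxed optimum would be about 42.7, but machines are indivisible.
router + lathe + welder: floor space 12 + 3 + 4 = 19 ≤ 19, output 14 + 6 + 16 = 36.
grinder + welder: floor space 8 + 4 = 12 ≤ 19, output 16 + 16 = 32.
grinder + lathe + welder: floor space 8 + 3 + 4 = 15 ≤ 19, output 16 + 6 + 16 = 38.
Best is grinder, lathe, and welder with total output 38.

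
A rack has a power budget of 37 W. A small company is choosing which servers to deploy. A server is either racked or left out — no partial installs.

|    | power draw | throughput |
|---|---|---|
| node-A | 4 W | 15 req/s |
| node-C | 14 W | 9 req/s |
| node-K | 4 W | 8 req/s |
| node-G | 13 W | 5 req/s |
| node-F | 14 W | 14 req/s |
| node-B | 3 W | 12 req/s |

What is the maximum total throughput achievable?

Allowing fractional choices, the relaxed optimum would be about 56.7, but servers are indivisible.
node-A + node-K + node-F + node-B: power draw 4 + 4 + 14 + 3 = 25 ≤ 37, throughput 15 + 8 + 14 + 12 = 49.
node-A + node-C + node-F + node-B: power draw 4 + 14 + 14 + 3 = 35 ≤ 37, throughput 15 + 9 + 14 + 12 = 50.
node-A + node-G + node-F + node-B: power draw 4 + 13 + 14 + 3 = 34 ≤ 37, throughput 15 + 5 + 14 + 12 = 46.
Best is node-A, node-C, node-F, and node-B with total throughput 50.

50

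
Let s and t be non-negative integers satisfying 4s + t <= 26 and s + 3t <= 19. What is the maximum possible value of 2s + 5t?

The continuous relaxation peaks at (5.36, 4.55) with value 33.45; rounding to a feasible lattice point costs some objective.
(s,t)=(4,5): 4·4+1·5=21≤26, 1·4+3·5=19≤19, objective 33.
(s,t)=(3,5): 4·3+1·5=17≤26, 1·3+3·5=18≤19, objective 31.
(s,t)=(5,4): 4·5+1·4=24≤26, 1·5+3·4=17≤19, objective 30.
(s,t)=(4,4): 4·4+1·4=20≤26, 1·4+3·4=16≤19, objective 28.
The best lattice point is (4,5), giving 33.

33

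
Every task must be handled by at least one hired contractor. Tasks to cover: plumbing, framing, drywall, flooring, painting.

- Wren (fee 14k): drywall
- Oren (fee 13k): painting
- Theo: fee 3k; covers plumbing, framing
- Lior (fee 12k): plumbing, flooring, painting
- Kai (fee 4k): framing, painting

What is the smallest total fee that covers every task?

29

The greedy cost-per-new-task heuristic would pick Theo, Kai, Lior, and Wren for 33, but a cheaper cover exists.
Choose Wren, Theo, and Lior: together they cover plumbing, framing, drywall, flooring, painting — every task.
Total fee: 14 + 3 + 12 = 29.
No cover costs less than 29.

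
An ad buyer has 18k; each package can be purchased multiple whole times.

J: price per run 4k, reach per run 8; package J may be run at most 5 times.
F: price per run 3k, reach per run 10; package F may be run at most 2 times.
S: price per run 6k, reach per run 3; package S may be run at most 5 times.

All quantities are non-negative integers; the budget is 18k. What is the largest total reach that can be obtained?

44

This is a bounded integer knapsack.
F has the best ratio (10/3); taking only F gives at most 2×10 = 20 (stopped by the supply cap of 2).
Mixing does better — 3×J and 2×F: price 18 ≤ 18, reach 3·8 + 2·10 = 44.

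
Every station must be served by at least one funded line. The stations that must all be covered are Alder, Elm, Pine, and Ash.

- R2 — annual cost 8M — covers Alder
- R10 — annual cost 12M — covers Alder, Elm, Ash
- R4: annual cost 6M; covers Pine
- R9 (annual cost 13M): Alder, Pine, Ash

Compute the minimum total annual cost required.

18

Choose R10 and R4: together they cover Alder, Elm, Pine, Ash — every station.
Total annual cost: 12 + 6 = 18.
No cover costs less than 18.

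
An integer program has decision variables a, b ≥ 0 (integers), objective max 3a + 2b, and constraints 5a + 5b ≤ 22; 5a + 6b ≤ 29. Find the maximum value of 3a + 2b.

12

Relaxing integrality, the LP optimum is 13.20 at (a,b) = (4.4, 0), which is not an integer point.
(a,b)=(4,0): 5·4+5·0=20≤22, 5·4+6·0=20≤29, objective 12.
(a,b)=(3,1): 5·3+5·1=20≤22, 5·3+6·1=21≤29, objective 11.
(a,b)=(3,0): 5·3+5·0=15≤22, 5·3+6·0=15≤29, objective 9.
The best lattice point is (4,0), giving 12.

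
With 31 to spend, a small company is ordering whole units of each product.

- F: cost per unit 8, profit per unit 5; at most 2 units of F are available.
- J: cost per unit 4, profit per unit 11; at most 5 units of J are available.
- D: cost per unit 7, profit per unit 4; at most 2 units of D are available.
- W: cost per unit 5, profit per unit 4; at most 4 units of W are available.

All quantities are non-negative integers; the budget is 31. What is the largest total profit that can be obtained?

63

5×J and 2×W: cost 30 ≤ 31, profit 5·11 + 2·4 = 63.
1×F and 5×J: cost 28 ≤ 31, profit 1·5 + 5·11 = 60.
Best is 63.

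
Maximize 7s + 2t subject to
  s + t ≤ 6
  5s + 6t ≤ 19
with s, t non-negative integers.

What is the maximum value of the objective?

(s,t)=(3,0): 1·3+1·0=3≤6, 5·3+6·0=15≤19, objective 21.
(s,t)=(2,1): 1·2+1·1=3≤6, 5·2+6·1=16≤19, objective 16.
Maximum is 21 at (s,t)=(3,0).

21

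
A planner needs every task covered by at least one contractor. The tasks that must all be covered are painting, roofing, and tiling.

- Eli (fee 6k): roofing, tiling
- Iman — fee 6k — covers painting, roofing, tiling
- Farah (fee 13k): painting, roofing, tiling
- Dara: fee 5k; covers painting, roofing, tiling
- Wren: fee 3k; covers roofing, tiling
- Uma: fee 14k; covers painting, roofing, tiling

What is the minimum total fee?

The greedy cost-per-new-task heuristic would pick Wren and Dara for 8, but a cheaper cover exists.
Dara alone covers painting, roofing, tiling — every task.
Total fee: 5.
No cover costs less than 5.

5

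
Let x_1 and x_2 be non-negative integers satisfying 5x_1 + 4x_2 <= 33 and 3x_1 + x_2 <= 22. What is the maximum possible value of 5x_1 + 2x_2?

The continuous relaxation peaks at (6.6, 0) with value 33.00; rounding to a feasible lattice point costs some objective.
(x_1,x_2)=(6,0): 5·6+4·0=30≤33, 3·6+1·0=18≤22, objective 30.
(x_1,x_2)=(5,1): 5·5+4·1=29≤33, 3·5+1·1=16≤22, objective 27.
Maximum is 30 at (x_1,x_2)=(6,0).

30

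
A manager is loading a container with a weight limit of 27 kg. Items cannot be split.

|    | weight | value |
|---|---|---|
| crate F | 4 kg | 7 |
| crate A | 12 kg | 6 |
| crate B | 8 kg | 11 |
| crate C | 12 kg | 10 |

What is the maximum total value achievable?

28

Allowing fractional choices, the relaxed optimum would be about 29.5, but items are indivisible.
crate F + crate B + crate C: weight 4 + 8 + 12 = 24 ≤ 27, value 7 + 11 + 10 = 28.
crate F + crate A + crate B: weight 4 + 12 + 8 = 24 ≤ 27, value 7 + 6 + 11 = 24.
crate B + crate C: weight 8 + 12 = 20 ≤ 27, value 11 + 10 = 21.
Best is crate F, crate B, and crate C with total value 28.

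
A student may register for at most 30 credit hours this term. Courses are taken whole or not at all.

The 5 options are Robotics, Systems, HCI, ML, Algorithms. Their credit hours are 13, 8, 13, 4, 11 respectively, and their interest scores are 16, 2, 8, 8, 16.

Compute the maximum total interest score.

Treat it as a binary knapsack problem.
Robotics + Algorithms: credit hours 13 + 11 = 24 ≤ 30, interest score 16 + 16 = 32.
HCI + ML + Algorithms: credit hours 13 + 4 + 11 = 28 ≤ 30, interest score 8 + 8 + 16 = 32.
Robotics + ML + Algorithms: credit hours 13 + 4 + 11 = 28 ≤ 30, interest score 16 + 8 + 16 = 40.
Best is Robotics, ML, and Algorithms with total interest score 40.

40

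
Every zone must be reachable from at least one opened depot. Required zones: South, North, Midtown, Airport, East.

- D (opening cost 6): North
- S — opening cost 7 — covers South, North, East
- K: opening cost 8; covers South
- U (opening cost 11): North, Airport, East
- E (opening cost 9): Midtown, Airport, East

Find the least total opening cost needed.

16

Choose S and E: together they cover South, North, Midtown, Airport, East — every zone.
Total opening cost: 7 + 9 = 16.
No cover costs less than 16.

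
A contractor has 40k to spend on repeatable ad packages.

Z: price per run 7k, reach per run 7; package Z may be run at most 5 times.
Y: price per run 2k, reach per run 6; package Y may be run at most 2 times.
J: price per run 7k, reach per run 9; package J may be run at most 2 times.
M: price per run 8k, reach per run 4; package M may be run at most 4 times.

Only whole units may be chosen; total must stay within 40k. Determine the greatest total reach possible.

3×Z, 2×Y, and 2×J: price 39 ≤ 40, reach 3·7 + 2·6 + 2·9 = 51.
4×Z, 2×Y, and 1×J: price 39 ≤ 40, reach 4·7 + 2·6 + 1·9 = 49.
Best is 51.

51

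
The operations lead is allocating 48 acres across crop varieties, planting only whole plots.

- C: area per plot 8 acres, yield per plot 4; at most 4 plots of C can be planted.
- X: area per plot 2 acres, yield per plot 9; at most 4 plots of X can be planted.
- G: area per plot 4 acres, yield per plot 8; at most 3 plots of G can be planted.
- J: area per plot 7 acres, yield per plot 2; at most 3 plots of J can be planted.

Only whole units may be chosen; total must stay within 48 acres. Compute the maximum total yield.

This is a bounded integer knapsack.
X has the best ratio (9/2); taking only X gives at most 4×9 = 36 (stopped by the supply cap of 4).
Mixing does better — 3×C, 4×X, and 3×G: area 44 ≤ 48, yield 3·4 + 4·9 + 3·8 = 72.

72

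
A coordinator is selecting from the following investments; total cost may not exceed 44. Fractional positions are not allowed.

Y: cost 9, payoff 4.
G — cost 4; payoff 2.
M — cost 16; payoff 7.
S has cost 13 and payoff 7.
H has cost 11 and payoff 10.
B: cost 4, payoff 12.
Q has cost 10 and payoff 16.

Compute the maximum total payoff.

47

This is a 0-1 knapsack instance.
G + S + H + B + Q: cost 4 + 13 + 11 + 4 + 10 = 42 ≤ 44, payoff 2 + 7 + 10 + 12 + 16 = 47.
S + H + B + Q: cost 13 + 11 + 4 + 10 = 38 ≤ 44, payoff 7 + 10 + 12 + 16 = 45.
Best is G, S, H, B, and Q with total payoff 47.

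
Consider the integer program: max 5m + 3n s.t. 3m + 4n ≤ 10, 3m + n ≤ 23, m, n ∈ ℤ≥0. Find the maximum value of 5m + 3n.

(m,n)=(3,0) is feasible, giving 15.
(m,n)=(2,1) is feasible, giving 13.
No feasible integer point exceeds 15.

15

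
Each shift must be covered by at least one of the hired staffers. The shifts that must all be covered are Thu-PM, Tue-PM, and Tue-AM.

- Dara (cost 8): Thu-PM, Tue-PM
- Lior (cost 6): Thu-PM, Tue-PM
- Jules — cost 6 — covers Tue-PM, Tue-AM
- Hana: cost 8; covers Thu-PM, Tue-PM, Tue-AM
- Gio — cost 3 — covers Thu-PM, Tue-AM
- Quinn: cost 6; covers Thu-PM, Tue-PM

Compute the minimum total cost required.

8

The greedy cost-per-new-shift heuristic would pick Gio and Lior for 9, but a cheaper cover exists.
Hana alone covers Thu-PM, Tue-PM, Tue-AM — every shift.
Total cost: 8.
No cover costs less than 8.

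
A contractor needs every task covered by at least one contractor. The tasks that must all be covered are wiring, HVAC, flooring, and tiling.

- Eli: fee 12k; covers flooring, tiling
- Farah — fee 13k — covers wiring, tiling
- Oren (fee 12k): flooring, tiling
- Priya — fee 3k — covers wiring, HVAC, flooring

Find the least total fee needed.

15

This is an integer covering problem.
Choose Eli and Priya: together they cover wiring, HVAC, flooring, tiling — every task.
Total fee: 12 + 3 = 15.
No cover costs less than 15.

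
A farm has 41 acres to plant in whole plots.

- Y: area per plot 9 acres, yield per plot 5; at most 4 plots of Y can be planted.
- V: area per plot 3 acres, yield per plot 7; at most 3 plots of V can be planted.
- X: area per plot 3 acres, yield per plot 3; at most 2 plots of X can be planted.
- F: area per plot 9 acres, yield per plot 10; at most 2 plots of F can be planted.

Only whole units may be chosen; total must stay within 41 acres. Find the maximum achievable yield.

49

1×Y, 3×V, 1×X, and 2×F: area 39 ≤ 41, yield 1·5 + 3·7 + 1·3 + 2·10 = 49.
3×V, 2×X, and 2×F: area 33 ≤ 41, yield 3·7 + 2·3 + 2·10 = 47.
Best is 49.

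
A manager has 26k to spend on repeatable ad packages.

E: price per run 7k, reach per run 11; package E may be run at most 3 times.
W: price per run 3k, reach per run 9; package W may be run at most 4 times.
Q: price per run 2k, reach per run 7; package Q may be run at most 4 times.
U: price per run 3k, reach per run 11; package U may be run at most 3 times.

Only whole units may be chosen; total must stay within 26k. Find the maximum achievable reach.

88

U has the best ratio (11/3); taking only U gives at most 3×11 = 33 (stopped by the supply cap of 3).
Mixing does better — 3×W, 4×Q, and 3×U: price 26 ≤ 26, reach 3·9 + 4·7 + 3·11 = 88.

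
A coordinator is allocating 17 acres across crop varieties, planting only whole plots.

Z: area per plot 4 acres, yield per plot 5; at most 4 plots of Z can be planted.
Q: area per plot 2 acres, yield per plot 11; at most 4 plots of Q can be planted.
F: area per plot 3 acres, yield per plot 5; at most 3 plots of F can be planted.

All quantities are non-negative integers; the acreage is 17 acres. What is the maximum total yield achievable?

59

This is a bounded integer knapsack.
Q has the best ratio (11/2); taking only Q gives at most 4×11 = 44 (stopped by the supply cap of 4).
Mixing does better — 4×Q and 3×F: area 17 ≤ 17, yield 4·11 + 3·5 = 59.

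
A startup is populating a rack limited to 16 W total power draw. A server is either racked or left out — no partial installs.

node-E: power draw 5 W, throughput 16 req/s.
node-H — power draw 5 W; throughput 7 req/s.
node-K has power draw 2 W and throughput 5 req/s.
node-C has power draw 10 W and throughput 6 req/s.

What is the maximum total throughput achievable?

28

Take node-E, node-H, and node-K: power draw 5 + 5 + 2 = 12 ≤ 16, throughput 16 + 7 + 5 = 28.
No other feasible combination does better.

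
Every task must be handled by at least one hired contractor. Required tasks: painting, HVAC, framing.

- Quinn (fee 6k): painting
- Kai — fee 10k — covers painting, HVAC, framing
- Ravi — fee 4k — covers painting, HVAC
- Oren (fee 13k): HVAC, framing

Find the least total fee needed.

The greedy cost-per-new-task heuristic would pick Ravi and Kai for 14, but a cheaper cover exists.
Kai alone covers painting, HVAC, framing — every task.
Total fee: 10.
No cover costs less than 10.

10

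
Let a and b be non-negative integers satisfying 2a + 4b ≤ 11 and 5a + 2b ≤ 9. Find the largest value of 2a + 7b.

(a,b)=(1,2) is feasible, giving 16.
(a,b)=(0,2) is feasible, giving 14.
(a,b)=(1,1) is feasible, giving 9.
The best lattice point is (1,2), giving 16.

16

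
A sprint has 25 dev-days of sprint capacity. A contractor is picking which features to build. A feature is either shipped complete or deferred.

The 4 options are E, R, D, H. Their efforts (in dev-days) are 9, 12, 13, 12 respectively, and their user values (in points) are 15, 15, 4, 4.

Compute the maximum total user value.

30

This is a 0-1 knapsack instance.
Allowing fractional choices, the relaxed optimum would be about 31.3, but features are indivisible.
E + R: effort 9 + 12 = 21 ≤ 25, user value 15 + 15 = 30.
E + H: effort 9 + 12 = 21 ≤ 25, user value 15 + 4 = 19.
E + D: effort 9 + 13 = 22 ≤ 25, user value 15 + 4 = 19.
Best is E and R with total user value 30.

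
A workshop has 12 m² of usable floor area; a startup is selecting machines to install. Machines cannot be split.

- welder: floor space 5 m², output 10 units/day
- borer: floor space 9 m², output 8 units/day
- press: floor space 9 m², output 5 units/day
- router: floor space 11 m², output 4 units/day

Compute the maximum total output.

Take welder: floor space 5 ≤ 12, output 10.
No other feasible combination does better.

10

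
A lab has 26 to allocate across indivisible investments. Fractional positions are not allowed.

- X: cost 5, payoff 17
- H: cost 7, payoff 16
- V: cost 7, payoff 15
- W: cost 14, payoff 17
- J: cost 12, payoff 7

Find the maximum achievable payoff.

50

X + H + W: cost 5 + 7 + 14 = 26 ≤ 26, payoff 17 + 16 + 17 = 50.
X + V + W: cost 5 + 7 + 14 = 26 ≤ 26, payoff 17 + 15 + 17 = 49.
Best is X, H, and W with total payoff 50.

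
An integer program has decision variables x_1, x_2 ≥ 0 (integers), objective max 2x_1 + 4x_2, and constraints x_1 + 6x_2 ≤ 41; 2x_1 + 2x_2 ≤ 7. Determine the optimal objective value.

(x_1,x_2)=(0,3): 1·0+6·3=18≤41, 2·0+2·3=6≤7, objective 12.
(x_1,x_2)=(1,2): 1·1+6·2=13≤41, 2·1+2·2=6≤7, objective 10.
(x_1,x_2)=(0,2): 1·0+6·2=12≤41, 2·0+2·2=4≤7, objective 8.
No feasible integer point exceeds 12.

12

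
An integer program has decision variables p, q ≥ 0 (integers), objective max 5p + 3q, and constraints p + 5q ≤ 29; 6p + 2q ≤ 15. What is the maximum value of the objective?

Relaxing integrality, the LP optimum is 20.07 at (p,q) = (0.607, 5.68), which is not an integer point.
(p,q)=(1,4) is feasible, giving 17.
(p,q)=(0,5) is feasible, giving 15.
No feasible integer point exceeds 17.

17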